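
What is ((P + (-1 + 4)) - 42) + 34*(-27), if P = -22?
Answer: -979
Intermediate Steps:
((P + (-1 + 4)) - 42) + 34*(-27) = ((-22 + (-1 + 4)) - 42) + 34*(-27) = ((-22 + 3) - 42) - 918 = (-19 - 42) - 918 = -61 - 918 = -979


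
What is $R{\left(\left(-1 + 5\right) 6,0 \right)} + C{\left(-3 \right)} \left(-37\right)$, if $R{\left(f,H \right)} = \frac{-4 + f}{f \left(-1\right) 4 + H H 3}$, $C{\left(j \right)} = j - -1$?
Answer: $\frac{1771}{24} \approx 73.792$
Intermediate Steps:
$C{\left(j \right)} = 1 + j$ ($C{\left(j \right)} = j + 1 = 1 + j$)
$R{\left(f,H \right)} = \frac{-4 + f}{- 4 f + 3 H^{2}}$ ($R{\left(f,H \right)} = \frac{-4 + f}{- f 4 + H^{2} \cdot 3} = \frac{-4 + f}{- 4 f + 3 H^{2}}$)
$R{\left(\left(-1 + 5\right) 6,0 \right)} + C{\left(-3 \right)} \left(-37\right) = \frac{-4 + \left(-1 + 5\right) 6}{- 4 \left(-1 + 5\right) 6 + 3 \cdot 0^{2}} + \left(1 - 3\right) \left(-37\right) = \frac{-4 + 4 \cdot 6}{- 4 \cdot 4 \cdot 6 + 3 \cdot 0} - -74 = \frac{-4 + 24}{\left(-4\right) 24 + 0} + 74 = \frac{1}{-96 + 0} \cdot 20 + 74 = \frac{1}{-96} \cdot 20 + 74 = \left(- \frac{1}{96}\right) 20 + 74 = - \frac{5}{24} + 74 = \frac{1771}{24}$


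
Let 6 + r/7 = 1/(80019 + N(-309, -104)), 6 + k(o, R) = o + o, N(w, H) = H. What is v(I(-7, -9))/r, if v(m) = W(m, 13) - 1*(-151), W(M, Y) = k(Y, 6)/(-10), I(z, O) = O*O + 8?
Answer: -11907335/3356423 ≈ -3.5476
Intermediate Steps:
k(o, R) = -6 + 2*o (k(o, R) = -6 + (o + o) = -6 + 2*o)
I(z, O) = 8 + O² (I(z, O) = O² + 8 = 8 + O²)
W(M, Y) = ⅗ - Y/5 (W(M, Y) = (-6 + 2*Y)/(-10) = (-6 + 2*Y)*(-⅒) = ⅗ - Y/5)
v(m) = 149 (v(m) = (⅗ - ⅕*13) - 1*(-151) = (⅗ - 13/5) + 151 = -2 + 151 = 149)
r = -3356423/79915 (r = -42 + 7/(80019 - 104) = -42 + 7/79915 = -3356423/79915 ≈ -42.000)
v(I(-7, -9))/r = 149/(-3356423/79915) = 149*(-79915/3356423) = -11907335/3356423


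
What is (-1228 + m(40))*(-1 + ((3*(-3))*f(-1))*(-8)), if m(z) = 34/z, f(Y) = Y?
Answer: 1791639/20 ≈ 89582.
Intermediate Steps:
(-1228 + m(40))*(-1 + ((3*(-3))*f(-1))*(-8)) = (-1228 + 34/40)*(-1 + ((3*(-3))*(-1))*(-8)) = (-1228 + 34*(1/40))*(-1 - 9*(-1)*(-8)) = (-1228 + 17/20)*(-1 + 9*(-8)) = -24543*(-1 - 72)/20 = -24543/20*(-73) = 1791639/20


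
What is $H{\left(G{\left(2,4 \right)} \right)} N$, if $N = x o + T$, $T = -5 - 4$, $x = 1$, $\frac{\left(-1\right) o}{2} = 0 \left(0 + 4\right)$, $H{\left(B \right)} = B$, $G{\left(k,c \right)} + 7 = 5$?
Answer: $18$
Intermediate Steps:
$G{\left(k,c \right)} = -2$ ($G{\left(k,c \right)} = -7 + 5 = -2$)
$o = 0$ ($o = - 2 \cdot 0 \left(0 + 4\right) = - 2 \cdot 0 \cdot 4 = \left(-2\right) 0 = 0$)
$T = -9$
$N = -9$ ($N = 1 \cdot 0 - 9 = 0 - 9 = -9$)
$H{\left(G{\left(2,4 \right)} \right)} N = \left(-2\right) \left(-9\right) = 18$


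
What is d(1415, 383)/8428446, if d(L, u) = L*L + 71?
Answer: 333716/1404741 ≈ 0.23756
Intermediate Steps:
d(L, u) = 71 + L² (d(L, u) = L² + 71 = 71 + L²)
d(1415, 383)/8428446 = (71 + 1415²)/8428446 = (71 + 2002225)*(1/8428446) = 2002296*(1/8428446) = 333716/1404741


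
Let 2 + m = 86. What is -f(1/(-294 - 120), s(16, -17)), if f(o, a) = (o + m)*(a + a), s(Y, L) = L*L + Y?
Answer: -10606375/207 ≈ -51239.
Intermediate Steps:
m = 84 (m = -2 + 86 = 84)
s(Y, L) = Y + L² (s(Y, L) = L² + Y = Y + L²)
f(o, a) = 2*a*(84 + o) (f(o, a) = (o + 84)*(a + a) = (84 + o)*(2*a) = 2*a*(84 + o))
-f(1/(-294 - 120), s(16, -17)) = -2*(16 + (-17)²)*(84 + 1/(-294 - 120)) = -2*(16 + 289)*(84 + 1/(-414)) = -2*305*(84 - 1/414) = -2*305*34775/414 = -1*10606375/207 = -10606375/207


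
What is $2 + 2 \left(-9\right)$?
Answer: $-16$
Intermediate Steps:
$2 + 2 \left(-9\right) = 2 - 18 = -16$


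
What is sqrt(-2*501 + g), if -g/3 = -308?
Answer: I*sqrt(78) ≈ 8.8318*I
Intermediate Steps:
g = 924 (g = -3*(-308) = 924)
sqrt(-2*501 + g) = sqrt(-2*501 + 924) = sqrt(-1002 + 924) = sqrt(-78) = I*sqrt(78)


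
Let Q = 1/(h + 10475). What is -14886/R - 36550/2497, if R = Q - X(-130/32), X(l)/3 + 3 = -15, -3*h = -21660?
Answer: -692653859740/2385960907 ≈ -290.30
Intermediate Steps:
h = 7220 (h = -⅓*(-21660) = 7220)
X(l) = -54 (X(l) = -9 + 3*(-15) = -9 - 45 = -54)
Q = 1/17695 (Q = 1/(7220 + 10475) = 1/17695 ≈ 5.6513e-5)
R = 955531/17695 (R = 1/17695 - 1*(-54) = 1/17695 + 54 = 955531/17695 ≈ 54.000)
-14886/R - 36550/2497 = -14886/955531/17695 - 36550/2497 = -14886*17695/955531 - 36550*1/2497 = -263407770/955531 - 36550/2497 = -692653859740/2385960907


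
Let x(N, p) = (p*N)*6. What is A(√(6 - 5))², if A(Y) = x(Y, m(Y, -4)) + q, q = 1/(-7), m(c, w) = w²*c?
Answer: 450241/49 ≈ 9188.6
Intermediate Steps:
m(c, w) = c*w²
x(N, p) = 6*N*p (x(N, p) = (N*p)*6 = 6*N*p)
q = -⅐ ≈ -0.14286
A(Y) = -⅐ + 96*Y² (A(Y) = 6*Y*(Y*(-4)²) - ⅐ = 6*Y*(Y*16) - ⅐ = 6*Y*(16*Y) - ⅐ = 96*Y² - ⅐ = -⅐ + 96*Y²)
A(√(6 - 5))² = (-⅐ + 96*(√(6 - 5))²)² = (-⅐ + 96*(√1)²)² = (-⅐ + 96*1²)² = (-⅐ + 96*1)² = (-⅐ + 96)² = (671/7)² = 450241/49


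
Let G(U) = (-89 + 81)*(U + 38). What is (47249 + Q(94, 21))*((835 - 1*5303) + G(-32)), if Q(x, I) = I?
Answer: -213471320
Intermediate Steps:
G(U) = -304 - 8*U (G(U) = -8*(38 + U) = -304 - 8*U)
(47249 + Q(94, 21))*((835 - 1*5303) + G(-32)) = (47249 + 21)*((835 - 1*5303) + (-304 - 8*(-32))) = 47270*((835 - 5303) + (-304 + 256)) = 47270*(-4468 - 48) = 47270*(-4516) = -213471320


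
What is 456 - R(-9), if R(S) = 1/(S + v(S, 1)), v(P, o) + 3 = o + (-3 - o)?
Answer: 6841/15 ≈ 456.07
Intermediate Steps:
v(P, o) = -6 (v(P, o) = -3 + (o + (-3 - o)) = -3 - 3 = -6)
R(S) = 1/(-6 + S) (R(S) = 1/(S - 6) = 1/(-6 + S))
456 - R(-9) = 456 - 1/(-6 - 9) = 456 - 1/(-15) = 456 - (-1)/15 = 456 - 1*(-1/15) = 456 + 1/15 = 6841/15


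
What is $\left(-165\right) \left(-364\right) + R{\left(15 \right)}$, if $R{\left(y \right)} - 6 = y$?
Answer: $60081$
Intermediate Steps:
$R{\left(y \right)} = 6 + y$
$\left(-165\right) \left(-364\right) + R{\left(15 \right)} = \left(-165\right) \left(-364\right) + \left(6 + 15\right) = 60060 + 21 = 60081$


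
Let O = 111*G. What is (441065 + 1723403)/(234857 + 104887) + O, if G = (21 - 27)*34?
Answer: -1922749667/84936 ≈ -22638.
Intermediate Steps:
G = -204 (G = -6*34 = -204)
O = -22644 (O = 111*(-204) = -22644)
(441065 + 1723403)/(234857 + 104887) + O = (441065 + 1723403)/(234857 + 104887) - 22644 = 2164468/339744 - 22644 = 2164468*(1/339744) - 22644 = 541117/84936 - 22644 = -1922749667/84936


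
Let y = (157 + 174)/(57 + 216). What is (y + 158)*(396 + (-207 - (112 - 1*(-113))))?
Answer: -521580/91 ≈ -5731.6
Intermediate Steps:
y = 331/273 ≈ 1.2125
(y + 158)*(396 + (-207 - (112 - 1*(-113)))) = (331/273 + 158)*(396 + (-207 - (112 - 1*(-113)))) = 43465*(396 + (-207 - (112 + 113)))/273 = 43465*(396 + (-207 - 1*225))/273 = 43465*(396 + (-207 - 225))/273 = 43465*(396 - 432)/273 = (43465/273)*(-36) = -521580/91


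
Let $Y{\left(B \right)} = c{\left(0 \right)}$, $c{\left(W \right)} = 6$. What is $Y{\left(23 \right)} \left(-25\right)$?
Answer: $-150$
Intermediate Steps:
$Y{\left(B \right)} = 6$
$Y{\left(23 \right)} \left(-25\right) = 6 \left(-25\right) = -150$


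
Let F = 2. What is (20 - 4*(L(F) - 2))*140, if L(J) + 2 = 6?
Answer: 1680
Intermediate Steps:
L(J) = 4 (L(J) = -2 + 6 = 4)
(20 - 4*(L(F) - 2))*140 = (20 - 4*(4 - 2))*140 = (20 - 4*2)*140 = (20 - 8)*140 = 12*140 = 1680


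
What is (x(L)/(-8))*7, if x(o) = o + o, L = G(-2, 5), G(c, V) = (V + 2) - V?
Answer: -7/2 ≈ -3.5000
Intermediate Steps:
G(c, V) = 2 (G(c, V) = (2 + V) - V = 2)
L = 2
x(o) = 2*o
(x(L)/(-8))*7 = ((2*2)/(-8))*7 = (4*(-1/8))*7 = -1/2*7 = -7/2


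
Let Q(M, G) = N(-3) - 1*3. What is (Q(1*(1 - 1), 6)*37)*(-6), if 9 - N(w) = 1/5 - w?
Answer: -3108/5 ≈ -621.60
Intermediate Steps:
N(w) = 44/5 + w (N(w) = 9 - (1/5 - w) = 9 + (-1/5 + w) = 44/5 + w)
Q(M, G) = 14/5 (Q(M, G) = (44/5 - 3) - 1*3 = 29/5 - 3 = 14/5)
(Q(1*(1 - 1), 6)*37)*(-6) = ((14/5)*37)*(-6) = (518/5)*(-6) = -3108/5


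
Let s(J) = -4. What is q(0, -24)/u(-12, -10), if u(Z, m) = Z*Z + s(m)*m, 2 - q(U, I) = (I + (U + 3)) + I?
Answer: 47/184 ≈ 0.25543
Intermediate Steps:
q(U, I) = -1 - U - 2*I (q(U, I) = 2 - ((I + (U + 3)) + I) = 2 - ((I + (3 + U)) + I) = 2 - ((3 + I + U) + I) = 2 - (3 + U + 2*I) = 2 + (-3 - U - 2*I) = -1 - U - 2*I)
u(Z, m) = Z² - 4*m (u(Z, m) = Z*Z - 4*m = Z² - 4*m)
q(0, -24)/u(-12, -10) = (-1 - 1*0 - 2*(-24))/((-12)² - 4*(-10)) = (-1 + 0 + 48)/(144 + 40) = 47/184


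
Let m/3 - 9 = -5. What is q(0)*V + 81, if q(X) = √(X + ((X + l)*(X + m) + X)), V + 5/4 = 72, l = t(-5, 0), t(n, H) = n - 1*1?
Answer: 81 + 849*I*√2/2 ≈ 81.0 + 600.33*I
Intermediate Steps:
t(n, H) = -1 + n (t(n, H) = n - 1 = -1 + n)
l = -6 (l = -1 - 5 = -6)
m = 12 (m = 27 + 3*(-5) = 27 - 15 = 12)
V = 283/4 (V = -5/4 + 72 = 283/4 ≈ 70.750)
q(X) = √(2*X + (-6 + X)*(12 + X)) (q(X) = √(X + ((X - 6)*(X + 12) + X)) = √(X + ((-6 + X)*(12 + X) + X)) = √(X + (X + (-6 + X)*(12 + X))) = √(2*X + (-6 + X)*(12 + X)))
q(0)*V + 81 = √(-72 + 0² + 8*0)*(283/4) + 81 = √(-72 + 0 + 0)*(283/4) + 81 = √(-72)*(283/4) + 81 = (6*I*√2)*(283/4) + 81 = 849*I*√2/2 + 81 = 81 + 849*I*√2/2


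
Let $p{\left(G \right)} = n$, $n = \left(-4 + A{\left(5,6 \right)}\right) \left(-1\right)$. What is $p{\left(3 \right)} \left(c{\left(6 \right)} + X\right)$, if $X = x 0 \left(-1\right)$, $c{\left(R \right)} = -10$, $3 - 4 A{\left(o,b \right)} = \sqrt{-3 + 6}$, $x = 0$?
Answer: $- \frac{65}{2} - \frac{5 \sqrt{3}}{2} \approx -36.83$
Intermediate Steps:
$A{\left(o,b \right)} = \frac{3}{4} - \frac{\sqrt{3}}{4}$ ($A{\left(o,b \right)} = \frac{3}{4} - \frac{\sqrt{-3 + 6}}{4} = \frac{3}{4} - \frac{\sqrt{3}}{4}$)
$n = \frac{13}{4} + \frac{\sqrt{3}}{4}$ ($n = \left(-4 + \left(\frac{3}{4} - \frac{\sqrt{3}}{4}\right)\right) \left(-1\right) = \left(- \frac{13}{4} - \frac{\sqrt{3}}{4}\right) \left(-1\right) = \frac{13}{4} + \frac{\sqrt{3}}{4} \approx 3.683$)
$p{\left(G \right)} = \frac{13}{4} + \frac{\sqrt{3}}{4}$
$X = 0$ ($X = 0 \cdot 0 \left(-1\right) = 0 \left(-1\right) = 0$)
$p{\left(3 \right)} \left(c{\left(6 \right)} + X\right) = \left(\frac{13}{4} + \frac{\sqrt{3}}{4}\right) \left(-10 + 0\right) = \left(\frac{13}{4} + \frac{\sqrt{3}}{4}\right) \left(-10\right) = - \frac{65}{2} - \frac{5 \sqrt{3}}{2}$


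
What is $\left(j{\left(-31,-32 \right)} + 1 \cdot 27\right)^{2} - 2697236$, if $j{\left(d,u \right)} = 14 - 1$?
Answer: $-2695636$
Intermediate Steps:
$j{\left(d,u \right)} = 13$
$\left(j{\left(-31,-32 \right)} + 1 \cdot 27\right)^{2} - 2697236 = \left(13 + 1 \cdot 27\right)^{2} - 2697236 = \left(13 + 27\right)^{2} - 2697236 = 40^{2} - 2697236 = 1600 - 2697236 = -2695636$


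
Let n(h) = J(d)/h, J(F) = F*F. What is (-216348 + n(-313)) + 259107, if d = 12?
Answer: 13383423/313 ≈ 42759.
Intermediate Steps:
J(F) = F**2
n(h) = 144/h (n(h) = 12**2/h = 144/h)
(-216348 + n(-313)) + 259107 = (-216348 + 144/(-313)) + 259107 = (-216348 + 144*(-1/313)) + 259107 = (-216348 - 144/313) + 259107 = -67717068/313 + 259107 = 13383423/313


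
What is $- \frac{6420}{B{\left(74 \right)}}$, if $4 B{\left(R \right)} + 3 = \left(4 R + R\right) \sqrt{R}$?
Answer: $- \frac{77040}{10130591} - \frac{9501600 \sqrt{74}}{10130591} \approx -8.0758$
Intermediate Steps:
$B{\left(R \right)} = - \frac{3}{4} + \frac{5 R^{\frac{3}{2}}}{4}$ ($B{\left(R \right)} = - \frac{3}{4} + \frac{\left(4 R + R\right) \sqrt{R}}{4} = - \frac{3}{4} + \frac{5 R \sqrt{R}}{4} = - \frac{3}{4} + \frac{5 R^{\frac{3}{2}}}{4}$)
$- \frac{6420}{B{\left(74 \right)}} = - \frac{6420}{- \frac{3}{4} + \frac{5 \cdot 74^{\frac{3}{2}}}{4}} = - \frac{6420}{- \frac{3}{4} + \frac{5 \cdot 74 \sqrt{74}}{4}} = - \frac{6420}{- \frac{3}{4} + \frac{185 \sqrt{74}}{2}}$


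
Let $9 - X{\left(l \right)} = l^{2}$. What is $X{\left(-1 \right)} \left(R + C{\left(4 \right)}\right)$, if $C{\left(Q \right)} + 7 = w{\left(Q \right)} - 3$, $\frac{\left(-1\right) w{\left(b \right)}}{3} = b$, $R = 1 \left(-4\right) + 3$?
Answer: $-184$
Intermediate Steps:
$R = -1$ ($R = -4 + 3 = -1$)
$w{\left(b \right)} = - 3 b$
$C{\left(Q \right)} = -10 - 3 Q$ ($C{\left(Q \right)} = -7 - \left(3 + 3 Q\right) = -10 - 3 Q$)
$X{\left(l \right)} = 9 - l^{2}$
$X{\left(-1 \right)} \left(R + C{\left(4 \right)}\right) = \left(9 - \left(-1\right)^{2}\right) \left(-1 - 22\right) = \left(9 - 1\right) \left(-1 - 22\right) = 8 \left(-23\right) = -184$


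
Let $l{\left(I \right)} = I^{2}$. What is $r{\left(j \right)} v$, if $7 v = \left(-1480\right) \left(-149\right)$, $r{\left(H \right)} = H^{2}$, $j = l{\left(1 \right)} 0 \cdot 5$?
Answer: $0$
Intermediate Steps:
$j = 0$ ($j = 1^{2} \cdot 0 \cdot 5 = 1 \cdot 0 \cdot 5 = 0 \cdot 5 = 0$)
$v = \frac{220520}{7}$ ($v = \frac{\left(-1480\right) \left(-149\right)}{7} = \frac{1}{7} \cdot 220520 = \frac{220520}{7} \approx 31503.0$)
$r{\left(j \right)} v = 0^{2} \cdot \frac{220520}{7} = 0 \cdot \frac{220520}{7} = 0$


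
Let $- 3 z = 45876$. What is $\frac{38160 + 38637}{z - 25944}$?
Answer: $- \frac{76797}{41236} \approx -1.8624$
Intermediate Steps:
$z = -15292$ ($z = \left(- \frac{1}{3}\right) 45876 = -15292$)
$\frac{38160 + 38637}{z - 25944} = \frac{38160 + 38637}{-15292 - 25944} = \frac{76797}{-41236} = 76797 \left(- \frac{1}{41236}\right) = - \frac{76797}{41236}$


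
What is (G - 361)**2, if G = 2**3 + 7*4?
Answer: 105625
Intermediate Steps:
G = 36 (G = 8 + 28 = 36)
(G - 361)**2 = (36 - 361)**2 = (-325)**2 = 105625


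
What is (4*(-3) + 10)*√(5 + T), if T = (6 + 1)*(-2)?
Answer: -6*I ≈ -6.0*I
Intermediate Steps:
T = -14 (T = 7*(-2) = -14)
(4*(-3) + 10)*√(5 + T) = (4*(-3) + 10)*√(5 - 14) = (-12 + 10)*√(-9) = -6*I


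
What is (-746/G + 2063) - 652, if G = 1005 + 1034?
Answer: 2876283/2039 ≈ 1410.6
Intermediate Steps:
G = 2039
(-746/G + 2063) - 652 = (-746/2039 + 2063) - 652 = 4205711/2039 - 652 = 2876283/2039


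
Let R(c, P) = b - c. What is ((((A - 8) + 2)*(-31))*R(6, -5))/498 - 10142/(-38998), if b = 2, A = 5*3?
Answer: 4047707/1618417 ≈ 2.5010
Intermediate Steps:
A = 15
R(c, P) = 2 - c
((((A - 8) + 2)*(-31))*R(6, -5))/498 - 10142/(-38998) = ((((15 - 8) + 2)*(-31))*(2 - 1*6))/498 - 10142/(-38998) = (((7 + 2)*(-31))*(2 - 6))*(1/498) - 10142*(-1/38998) = ((9*(-31))*(-4))*(1/498) + 5071/19499 = -279*(-4)*(1/498) + 5071/19499 = 1116*(1/498) + 5071/19499 = 186/83 + 5071/19499 = 4047707/1618417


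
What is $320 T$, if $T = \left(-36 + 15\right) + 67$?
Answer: $14720$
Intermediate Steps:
$T = 46$ ($T = -21 + 67 = 46$)
$320 T = 320 \cdot 46 = 14720$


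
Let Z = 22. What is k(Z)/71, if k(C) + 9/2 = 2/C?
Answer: -97/1562 ≈ -0.062100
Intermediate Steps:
k(C) = -9/2 + 2/C
k(Z)/71 = (-9/2 + 2/22)/71 = (-9/2 + 2*(1/22))*(1/71) = (-9/2 + 1/11)*(1/71) = -97/22*1/71 = -97/1562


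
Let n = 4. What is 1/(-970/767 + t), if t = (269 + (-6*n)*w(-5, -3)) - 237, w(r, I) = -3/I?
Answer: 767/5166 ≈ 0.14847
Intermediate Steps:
t = 8 (t = (269 + (-6*4)*(-3/(-3))) - 237 = (269 - (-72)*(-1)/3) - 237 = (269 - 24*1) - 237 = (269 - 24) - 237 = 245 - 237 = 8)
1/(-970/767 + t) = 1/(-970/767 + 8) = 1/(5166/767) = 767/5166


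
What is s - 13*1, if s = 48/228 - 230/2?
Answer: -2428/19 ≈ -127.79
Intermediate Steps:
s = -2181/19 (s = 48*(1/228) - 230*½ = 4/19 - 115 = -2181/19 ≈ -114.79)
s - 13*1 = -2181/19 - 13*1 = -2181/19 - 13 = -2428/19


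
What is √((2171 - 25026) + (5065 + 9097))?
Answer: I*√8693 ≈ 93.236*I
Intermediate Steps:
√((2171 - 25026) + (5065 + 9097)) = √(-22855 + 14162) = √(-8693) = I*√8693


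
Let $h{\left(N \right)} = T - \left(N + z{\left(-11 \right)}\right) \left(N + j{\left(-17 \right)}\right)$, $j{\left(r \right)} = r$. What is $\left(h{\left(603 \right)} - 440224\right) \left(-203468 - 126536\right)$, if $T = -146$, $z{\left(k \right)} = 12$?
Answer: $264254003040$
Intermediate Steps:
$h{\left(N \right)} = -146 - \left(-17 + N\right) \left(12 + N\right)$ ($h{\left(N \right)} = -146 - \left(N + 12\right) \left(N - 17\right) = -146 - \left(12 + N\right) \left(-17 + N\right) = -146 - \left(-17 + N\right) \left(12 + N\right)$)
$\left(h{\left(603 \right)} - 440224\right) \left(-203468 - 126536\right) = \left(\left(58 - 603^{2} + 5 \cdot 603\right) - 440224\right) \left(-203468 - 126536\right) = \left(\left(58 - 363609 + 3015\right) - 440224\right) \left(-330004\right) = \left(-360536 - 440224\right) \left(-330004\right) = \left(-800760\right) \left(-330004\right) = 264254003040$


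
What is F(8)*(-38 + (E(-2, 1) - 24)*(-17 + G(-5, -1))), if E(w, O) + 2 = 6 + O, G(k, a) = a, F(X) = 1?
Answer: 304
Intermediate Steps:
E(w, O) = 4 + O (E(w, O) = -2 + (6 + O) = 4 + O)
F(8)*(-38 + (E(-2, 1) - 24)*(-17 + G(-5, -1))) = 1*(-38 + ((4 + 1) - 24)*(-17 - 1)) = 1*(-38 + (5 - 24)*(-18)) = 1*(-38 - 19*(-18)) = 1*(-38 + 342) = 1*304 = 304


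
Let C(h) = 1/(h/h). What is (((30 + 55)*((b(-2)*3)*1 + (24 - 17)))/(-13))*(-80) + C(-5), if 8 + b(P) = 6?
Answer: 6813/13 ≈ 524.08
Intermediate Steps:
b(P) = -2 (b(P) = -8 + 6 = -2)
C(h) = 1 (C(h) = 1/1 = 1)
(((30 + 55)*((b(-2)*3)*1 + (24 - 17)))/(-13))*(-80) + C(-5) = (((30 + 55)*(-2*3*1 + (24 - 17)))/(-13))*(-80) + 1 = ((85*(-6*1 + 7))*(-1/13))*(-80) + 1 = ((85*(-6 + 7))*(-1/13))*(-80) + 1 = ((85*1)*(-1/13))*(-80) + 1 = (85*(-1/13))*(-80) + 1 = -85/13*(-80) + 1 = 6800/13 + 1 = 6813/13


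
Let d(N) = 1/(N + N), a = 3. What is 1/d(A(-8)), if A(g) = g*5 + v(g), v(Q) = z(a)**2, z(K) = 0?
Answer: -80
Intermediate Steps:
v(Q) = 0 (v(Q) = 0**2 = 0)
A(g) = 5*g (A(g) = g*5 + 0 = 5*g + 0 = 5*g)
d(N) = 1/(2*N)
1/d(A(-8)) = 1/(1/(2*((5*(-8))))) = 1/((1/2)/(-40)) = 1/((1/2)*(-1/40)) = 1/(-1/80) = -80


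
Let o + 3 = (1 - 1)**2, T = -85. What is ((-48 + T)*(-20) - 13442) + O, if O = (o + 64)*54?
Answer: -7488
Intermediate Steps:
o = -3 (o = -3 + (1 - 1)**2 = -3 + 0**2 = -3 + 0 = -3)
O = 3294 (O = (-3 + 64)*54 = 61*54 = 3294)
((-48 + T)*(-20) - 13442) + O = ((-48 - 85)*(-20) - 13442) + 3294 = (-133*(-20) - 13442) + 3294 = (2660 - 13442) + 3294 = -10782 + 3294 = -7488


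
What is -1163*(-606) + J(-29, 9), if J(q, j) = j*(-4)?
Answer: 704742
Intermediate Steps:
J(q, j) = -4*j
-1163*(-606) + J(-29, 9) = -1163*(-606) - 4*9 = 704778 - 36 = 704742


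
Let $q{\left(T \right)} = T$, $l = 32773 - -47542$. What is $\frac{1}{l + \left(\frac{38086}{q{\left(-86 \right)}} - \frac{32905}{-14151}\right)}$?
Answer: $\frac{608493}{48603052717} \approx 1.252 \cdot 10^{-5}$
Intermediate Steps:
$l = 80315$ ($l = 32773 + 47542 = 80315$)
$\frac{1}{l + \left(\frac{38086}{q{\left(-86 \right)}} - \frac{32905}{-14151}\right)} = \frac{1}{80315 + \left(\frac{38086}{-86} - \frac{32905}{-14151}\right)} = \frac{1}{80315 + \left(38086 \left(- \frac{1}{86}\right) - - \frac{32905}{14151}\right)} = \frac{1}{80315 + \left(- \frac{19043}{43} + \frac{32905}{14151}\right)} = \frac{1}{80315 - \frac{268062578}{608493}} = \frac{1}{\frac{48603052717}{608493}} = \frac{608493}{48603052717}$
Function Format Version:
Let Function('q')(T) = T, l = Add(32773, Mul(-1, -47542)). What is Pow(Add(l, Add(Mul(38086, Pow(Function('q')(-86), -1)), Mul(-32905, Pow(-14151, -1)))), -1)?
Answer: Rational(608493, 48603052717) ≈ 1.2520e-5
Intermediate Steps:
l = 80315 (l = Add(32773, 47542) = 80315)
Pow(Add(l, Add(Mul(38086, Pow(Function('q')(-86), -1)), Mul(-32905, Pow(-14151, -1)))), -1) = Pow(Add(80315, Add(Mul(38086, Pow(-86, -1)), Mul(-32905, Pow(-14151, -1)))), -1) = Pow(Add(80315, Add(Mul(38086, Rational(-1, 86)), Mul(-32905, Rational(-1, 14151)))), -1) = Pow(Add(80315, Add(Rational(-19043, 43), Rational(32905, 14151))), -1) = Pow(Add(80315, Rational(-268062578, 608493)), -1) = Pow(Rational(48603052717, 608493), -1) = Rational(608493, 48603052717)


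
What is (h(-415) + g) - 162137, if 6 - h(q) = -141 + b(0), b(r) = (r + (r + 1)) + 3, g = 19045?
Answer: -142949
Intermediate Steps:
b(r) = 4 + 2*r (b(r) = (r + (1 + r)) + 3 = (1 + 2*r) + 3 = 4 + 2*r)
h(q) = 143 (h(q) = 6 - (-141 + (4 + 2*0)) = 6 - (-141 + (4 + 0)) = 6 - (-141 + 4) = 6 - 1*(-137) = 6 + 137 = 143)
(h(-415) + g) - 162137 = (143 + 19045) - 162137 = 19188 - 162137 = -142949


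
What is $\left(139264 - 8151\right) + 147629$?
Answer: $278742$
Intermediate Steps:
$\left(139264 - 8151\right) + 147629 = 131113 + 147629 = 278742$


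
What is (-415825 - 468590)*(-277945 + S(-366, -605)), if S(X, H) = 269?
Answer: 245580819540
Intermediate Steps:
(-415825 - 468590)*(-277945 + S(-366, -605)) = (-415825 - 468590)*(-277945 + 269) = -884415*(-277676) = 245580819540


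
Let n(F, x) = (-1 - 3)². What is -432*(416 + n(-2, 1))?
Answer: -186624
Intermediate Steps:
n(F, x) = 16 (n(F, x) = (-4)² = 16)
-432*(416 + n(-2, 1)) = -432*(416 + 16) = -432*432 = -186624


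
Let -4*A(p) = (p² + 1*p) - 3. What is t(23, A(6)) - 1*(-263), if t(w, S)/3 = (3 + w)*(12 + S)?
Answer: 877/2 ≈ 438.50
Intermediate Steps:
A(p) = ¾ - p/4 - p²/4 (A(p) = -((p² + 1*p) - 3)/4 = -((p² + p) - 3)/4 = -((p + p²) - 3)/4 = -(-3 + p + p²)/4 = ¾ - p/4 - p²/4)
t(w, S) = 3*(3 + w)*(12 + S) (t(w, S) = 3*((3 + w)*(12 + S)) = 3*(3 + w)*(12 + S))
t(23, A(6)) - 1*(-263) = (108 + 9*(¾ - ¼*6 - ¼*6²) + 36*23 + 3*(¾ - ¼*6 - ¼*6²)*23) - 1*(-263) = (108 + 9*(¾ - 3/2 - ¼*36) + 828 + 3*(¾ - 3/2 - ¼*36)*23) + 263 = (108 + 9*(¾ - 3/2 - 9) + 828 + 3*(¾ - 3/2 - 9)*23) + 263 = (108 + 9*(-39/4) + 828 + 3*(-39/4)*23) + 263 = (108 - 351/4 + 828 - 2691/4) + 263 = 351/2 + 263 = 877/2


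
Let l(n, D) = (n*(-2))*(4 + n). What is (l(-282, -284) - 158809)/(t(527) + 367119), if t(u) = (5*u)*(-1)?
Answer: -315601/364484 ≈ -0.86588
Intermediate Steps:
t(u) = -5*u
l(n, D) = -2*n*(4 + n) (l(n, D) = (-2*n)*(4 + n) = -2*n*(4 + n))
(l(-282, -284) - 158809)/(t(527) + 367119) = (-2*(-282)*(4 - 282) - 158809)/(-5*527 + 367119) = (-2*(-282)*(-278) - 158809)/(-2635 + 367119) = (-156792 - 158809)/364484 = -315601*1/364484 = -315601/364484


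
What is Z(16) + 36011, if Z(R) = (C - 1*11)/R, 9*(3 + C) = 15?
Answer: 1728491/48 ≈ 36010.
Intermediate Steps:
C = -4/3 (C = -3 + (⅑)*15 = -3 + 5/3 = -4/3 ≈ -1.3333)
Z(R) = -37/(3*R) (Z(R) = (-4/3 - 1*11)/R = (-4/3 - 11)/R = -37/(3*R))
Z(16) + 36011 = -37/3/16 + 36011 = -37/3*1/16 + 36011 = -37/48 + 36011 = 1728491/48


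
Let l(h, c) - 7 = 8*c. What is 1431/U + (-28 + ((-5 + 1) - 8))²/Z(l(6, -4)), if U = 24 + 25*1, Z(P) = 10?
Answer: 9271/49 ≈ 189.20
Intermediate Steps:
l(h, c) = 7 + 8*c
U = 49 (U = 24 + 25 = 49)
1431/U + (-28 + ((-5 + 1) - 8))²/Z(l(6, -4)) = 1431/49 + (-28 + ((-5 + 1) - 8))²/10 = 1431*(1/49) + (-28 + (-4 - 8))²*(⅒) = 1431/49 + (-28 - 12)²*(⅒) = 1431/49 + (-40)²*(⅒) = 1431/49 + 1600*(⅒) = 1431/49 + 160 = 9271/49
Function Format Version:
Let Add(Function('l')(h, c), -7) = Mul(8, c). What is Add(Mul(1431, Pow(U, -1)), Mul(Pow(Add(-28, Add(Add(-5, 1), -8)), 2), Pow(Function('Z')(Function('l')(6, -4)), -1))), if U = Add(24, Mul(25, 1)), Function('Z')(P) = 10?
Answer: Rational(9271, 49) ≈ 189.20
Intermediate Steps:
Function('l')(h, c) = Add(7, Mul(8, c))
U = 49 (U = Add(24, 25) = 49)
Add(Mul(1431, Pow(U, -1)), Mul(Pow(Add(-28, Add(Add(-5, 1), -8)), 2), Pow(Function('Z')(Function('l')(6, -4)), -1))) = Add(Mul(1431, Pow(49, -1)), Mul(Pow(Add(-28, Add(Add(-5, 1), -8)), 2), Pow(10, -1))) = Add(Mul(1431, Rational(1, 49)), Mul(Pow(Add(-28, Add(-4, -8)), 2), Rational(1, 10))) = Add(Rational(1431, 49), Mul(Pow(Add(-28, -12), 2), Rational(1, 10))) = Add(Rational(1431, 49), Mul(Pow(-40, 2), Rational(1, 10))) = Add(Rational(1431, 49), Mul(1600, Rational(1, 10))) = Add(Rational(1431, 49), 160) = Rational(9271, 49)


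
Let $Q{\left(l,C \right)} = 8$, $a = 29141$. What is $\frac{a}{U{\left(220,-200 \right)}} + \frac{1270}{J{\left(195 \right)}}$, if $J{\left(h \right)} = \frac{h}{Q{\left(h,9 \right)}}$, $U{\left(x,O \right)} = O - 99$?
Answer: $- \frac{1769}{39} \approx -45.359$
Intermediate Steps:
$U{\left(x,O \right)} = -99 + O$ ($U{\left(x,O \right)} = O - 99 = -99 + O$)
$J{\left(h \right)} = \frac{h}{8}$
$\frac{a}{U{\left(220,-200 \right)}} + \frac{1270}{J{\left(195 \right)}} = \frac{29141}{-99 - 200} + \frac{1270}{\frac{1}{8} \cdot 195} = \frac{29141}{-299} + \frac{1270}{\frac{195}{8}} = 29141 \left(- \frac{1}{299}\right) + 1270 \cdot \frac{8}{195} = - \frac{1267}{13} + \frac{2032}{39} = - \frac{1769}{39}$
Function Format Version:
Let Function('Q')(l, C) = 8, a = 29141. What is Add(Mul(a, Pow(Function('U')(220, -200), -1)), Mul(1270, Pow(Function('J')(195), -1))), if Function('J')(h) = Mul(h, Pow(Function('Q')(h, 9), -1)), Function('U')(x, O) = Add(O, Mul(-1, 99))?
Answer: Rational(-1769, 39) ≈ -45.359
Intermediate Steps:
Function('U')(x, O) = Add(-99, O) (Function('U')(x, O) = Add(O, -99) = Add(-99, O))
Function('J')(h) = Mul(Rational(1, 8), h) (Function('J')(h) = Mul(h, Pow(8, -1)) = Mul(h, Rational(1, 8)) = Mul(Rational(1, 8), h))
Add(Mul(a, Pow(Function('U')(220, -200), -1)), Mul(1270, Pow(Function('J')(195), -1))) = Add(Mul(29141, Pow(Add(-99, -200), -1)), Mul(1270, Pow(Mul(Rational(1, 8), 195), -1))) = Add(Mul(29141, Pow(-299, -1)), Mul(1270, Pow(Rational(195, 8), -1))) = Add(Mul(29141, Rational(-1, 299)), Mul(1270, Rational(8, 195))) = Add(Rational(-1267, 13), Rational(2032, 39)) = Rational(-1769, 39)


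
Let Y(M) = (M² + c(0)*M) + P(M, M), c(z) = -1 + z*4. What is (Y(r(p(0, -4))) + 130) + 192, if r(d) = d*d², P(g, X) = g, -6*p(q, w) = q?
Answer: 322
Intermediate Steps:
p(q, w) = -q/6
c(z) = -1 + 4*z
r(d) = d³
Y(M) = M² (Y(M) = (M² + (-1 + 4*0)*M) + M = (M² + (-1 + 0)*M) + M = (M² - M) + M = M²)
(Y(r(p(0, -4))) + 130) + 192 = (((-⅙*0)³)² + 130) + 192 = ((0³)² + 130) + 192 = (0² + 130) + 192 = (0 + 130) + 192 = 130 + 192 = 322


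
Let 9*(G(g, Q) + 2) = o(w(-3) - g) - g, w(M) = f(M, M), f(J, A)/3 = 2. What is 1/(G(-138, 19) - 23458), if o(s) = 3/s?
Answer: -432/10128095 ≈ -4.2654e-5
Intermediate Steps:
f(J, A) = 6 (f(J, A) = 3*2 = 6)
w(M) = 6
G(g, Q) = -2 - g/9 + 1/(3*(6 - g)) (G(g, Q) = -2 + (3/(6 - g) - g)/9 = -2 + (-g + 3/(6 - g))/9 = -2 + (-g/9 + 1/(3*(6 - g))) = -2 - g/9 + 1/(3*(6 - g)))
1/(G(-138, 19) - 23458) = 1/((105 - 1*(-138)² - 12*(-138))/(9*(-6 - 138)) - 23458) = 1/((⅑)*(105 - 1*19044 + 1656)/(-144) - 23458) = 1/((⅑)*(-1/144)*(105 - 19044 + 1656) - 23458) = 1/((⅑)*(-1/144)*(-17283) - 23458) = 1/(5761/432 - 23458) = 1/(-10128095/432) = -432/10128095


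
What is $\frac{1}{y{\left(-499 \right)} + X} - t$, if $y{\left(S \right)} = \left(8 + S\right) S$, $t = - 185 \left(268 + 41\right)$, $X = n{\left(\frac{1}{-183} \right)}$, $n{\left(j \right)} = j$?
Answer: $\frac{2563086868773}{44836646} \approx 57165.0$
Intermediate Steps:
$X = - \frac{1}{183}$ ($X = \frac{1}{-183} = - \frac{1}{183} \approx -0.0054645$)
$t = -57165$ ($t = \left(-185\right) 309 = -57165$)
$y{\left(S \right)} = S \left(8 + S\right)$
$\frac{1}{y{\left(-499 \right)} + X} - t = \frac{1}{- 499 \left(8 - 499\right) - \frac{1}{183}} - -57165 = \frac{1}{\left(-499\right) \left(-491\right) - \frac{1}{183}} + 57165 = \frac{1}{245009 - \frac{1}{183}} + 57165 = \frac{1}{\frac{44836646}{183}} + 57165 = \frac{183}{44836646} + 57165 = \frac{2563086868773}{44836646}$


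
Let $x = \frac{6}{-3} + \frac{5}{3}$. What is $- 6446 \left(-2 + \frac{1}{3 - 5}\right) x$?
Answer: $- \frac{16115}{3} \approx -5371.7$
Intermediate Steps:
$x = - \frac{1}{3}$ ($x = 6 \left(- \frac{1}{3}\right) + 5 \cdot \frac{1}{3} = -2 + \frac{5}{3} = - \frac{1}{3} \approx -0.33333$)
$- 6446 \left(-2 + \frac{1}{3 - 5}\right) x = - 6446 \left(-2 + \frac{1}{3 - 5}\right) \left(- \frac{1}{3}\right) = - 6446 \left(-2 + \frac{1}{-2}\right) \left(- \frac{1}{3}\right) = - 6446 \left(-2 - \frac{1}{2}\right) \left(- \frac{1}{3}\right) = - 6446 \left(\left(- \frac{5}{2}\right) \left(- \frac{1}{3}\right)\right) = \left(-6446\right) \frac{5}{6} = - \frac{16115}{3}$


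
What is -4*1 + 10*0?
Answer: -4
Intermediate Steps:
-4*1 + 10*0 = -4 + 0 = -4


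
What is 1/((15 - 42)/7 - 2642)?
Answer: -7/18521 ≈ -0.00037795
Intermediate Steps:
1/((15 - 42)/7 - 2642) = 1/((⅐)*(-27) - 2642) = 1/(-27/7 - 2642) = 1/(-18521/7) = -7/18521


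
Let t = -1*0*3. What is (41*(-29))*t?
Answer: 0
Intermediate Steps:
t = 0 (t = 0*3 = 0)
(41*(-29))*t = (41*(-29))*0 = -1189*0 = 0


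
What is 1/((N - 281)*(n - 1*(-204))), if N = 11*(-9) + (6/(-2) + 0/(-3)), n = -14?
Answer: -1/72770 ≈ -1.3742e-5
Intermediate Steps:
N = -102 (N = -99 + (6*(-½) + 0*(-⅓)) = -99 + (-3 + 0) = -99 - 3 = -102)
1/((N - 281)*(n - 1*(-204))) = 1/((-102 - 281)*(-14 - 1*(-204))) = 1/(-383*(-14 + 204)) = 1/(-383*190) = 1/(-72770) = -1/72770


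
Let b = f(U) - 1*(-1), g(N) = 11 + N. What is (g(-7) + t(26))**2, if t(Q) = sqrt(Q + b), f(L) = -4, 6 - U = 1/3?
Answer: (4 + sqrt(23))**2 ≈ 77.367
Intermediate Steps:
U = 17/3 (U = 6 - 1/3 = 17/3 ≈ 5.6667)
b = -3 (b = -4 - 1*(-1) = -4 + 1 = -3)
t(Q) = sqrt(-3 + Q) (t(Q) = sqrt(Q - 3) = sqrt(-3 + Q))
(g(-7) + t(26))**2 = ((11 - 7) + sqrt(-3 + 26))**2 = (4 + sqrt(23))**2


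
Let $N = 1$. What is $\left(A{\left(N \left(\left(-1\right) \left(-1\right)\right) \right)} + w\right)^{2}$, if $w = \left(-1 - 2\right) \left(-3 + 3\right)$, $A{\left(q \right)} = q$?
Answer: $1$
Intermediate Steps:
$w = 0$ ($w = \left(-3\right) 0 = 0$)
$\left(A{\left(N \left(\left(-1\right) \left(-1\right)\right) \right)} + w\right)^{2} = \left(1 \left(\left(-1\right) \left(-1\right)\right) + 0\right)^{2} = \left(1 \cdot 1 + 0\right)^{2} = \left(1 + 0\right)^{2} = 1^{2} = 1$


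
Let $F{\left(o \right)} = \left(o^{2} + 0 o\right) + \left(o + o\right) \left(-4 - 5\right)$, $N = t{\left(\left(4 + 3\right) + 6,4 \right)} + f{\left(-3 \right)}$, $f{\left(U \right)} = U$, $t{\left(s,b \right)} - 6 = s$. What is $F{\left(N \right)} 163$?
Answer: $-5216$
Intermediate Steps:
$t{\left(s,b \right)} = 6 + s$
$N = 16$ ($N = \left(6 + \left(\left(4 + 3\right) + 6\right)\right) - 3 = \left(6 + \left(7 + 6\right)\right) - 3 = \left(6 + 13\right) - 3 = 19 - 3 = 16$)
$F{\left(o \right)} = o^{2} - 18 o$ ($F{\left(o \right)} = \left(o^{2} + 0\right) + 2 o \left(-9\right) = o^{2} - 18 o$)
$F{\left(N \right)} 163 = 16 \left(-18 + 16\right) 163 = 16 \left(-2\right) 163 = \left(-32\right) 163 = -5216$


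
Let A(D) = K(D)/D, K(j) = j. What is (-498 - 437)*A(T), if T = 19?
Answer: -935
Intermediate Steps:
A(D) = 1 (A(D) = D/D = 1)
(-498 - 437)*A(T) = (-498 - 437)*1 = -935*1 = -935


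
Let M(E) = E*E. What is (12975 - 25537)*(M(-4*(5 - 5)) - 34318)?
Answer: 431102716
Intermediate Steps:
M(E) = E²
(12975 - 25537)*(M(-4*(5 - 5)) - 34318) = (12975 - 25537)*((-4*(5 - 5))² - 34318) = -12562*((-4*0)² - 34318) = -12562*(0² - 34318) = -12562*(0 - 34318) = -12562*(-34318) = 431102716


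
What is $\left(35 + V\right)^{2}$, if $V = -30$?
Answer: $25$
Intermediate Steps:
$\left(35 + V\right)^{2} = \left(35 - 30\right)^{2} = 5^{2} = 25$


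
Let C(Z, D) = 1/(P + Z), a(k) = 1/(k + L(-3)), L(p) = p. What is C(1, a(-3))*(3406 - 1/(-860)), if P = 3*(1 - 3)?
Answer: -2929161/4300 ≈ -681.20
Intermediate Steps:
P = -6 (P = 3*(-2) = -6)
a(k) = 1/(-3 + k) (a(k) = 1/(k - 3) = 1/(-3 + k))
C(Z, D) = 1/(-6 + Z)
C(1, a(-3))*(3406 - 1/(-860)) = (3406 - 1/(-860))/(-6 + 1) = (3406 - 1*(-1/860))/(-5) = -(3406 + 1/860)/5 = -⅕*2929161/860 = -2929161/4300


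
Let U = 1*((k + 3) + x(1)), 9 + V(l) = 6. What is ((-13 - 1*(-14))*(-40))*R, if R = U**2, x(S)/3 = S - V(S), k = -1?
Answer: -7840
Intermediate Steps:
V(l) = -3 (V(l) = -9 + 6 = -3)
x(S) = 9 + 3*S (x(S) = 3*(S - 1*(-3)) = 3*(S + 3) = 3*(3 + S) = 9 + 3*S)
U = 14 (U = 1*((-1 + 3) + (9 + 3*1)) = 1*(2 + (9 + 3)) = 1*(2 + 12) = 1*14 = 14)
R = 196 (R = 14**2 = 196)
((-13 - 1*(-14))*(-40))*R = ((-13 - 1*(-14))*(-40))*196 = ((-13 + 14)*(-40))*196 = (1*(-40))*196 = -40*196 = -7840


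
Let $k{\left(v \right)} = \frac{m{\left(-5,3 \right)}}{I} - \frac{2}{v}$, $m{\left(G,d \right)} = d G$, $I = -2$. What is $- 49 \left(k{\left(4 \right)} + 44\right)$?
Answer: $-2499$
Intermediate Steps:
$m{\left(G,d \right)} = G d$
$k{\left(v \right)} = \frac{15}{2} - \frac{2}{v}$ ($k{\left(v \right)} = \frac{\left(-5\right) 3}{-2} - \frac{2}{v} = \left(-15\right) \left(- \frac{1}{2}\right) - \frac{2}{v} = \frac{15}{2} - \frac{2}{v}$)
$- 49 \left(k{\left(4 \right)} + 44\right) = - 49 \left(\left(\frac{15}{2} - \frac{2}{4}\right) + 44\right) = - 49 \left(\left(\frac{15}{2} - \frac{1}{2}\right) + 44\right) = - 49 \left(7 + 44\right) = \left(-49\right) 51 = -2499$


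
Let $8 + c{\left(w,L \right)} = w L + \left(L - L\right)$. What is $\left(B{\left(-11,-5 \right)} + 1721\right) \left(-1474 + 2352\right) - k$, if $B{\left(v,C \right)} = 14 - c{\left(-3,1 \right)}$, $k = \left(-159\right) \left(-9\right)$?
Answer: $1531557$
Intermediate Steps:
$c{\left(w,L \right)} = -8 + L w$ ($c{\left(w,L \right)} = -8 + \left(w L + \left(L - L\right)\right) = -8 + \left(L w + 0\right) = -8 + L w$)
$k = 1431$
$B{\left(v,C \right)} = 25$ ($B{\left(v,C \right)} = 14 - \left(-8 + 1 \left(-3\right)\right) = 14 - \left(-8 - 3\right) = 14 - -11 = 14 + 11 = 25$)
$\left(B{\left(-11,-5 \right)} + 1721\right) \left(-1474 + 2352\right) - k = \left(25 + 1721\right) \left(-1474 + 2352\right) - 1431 = 1746 \cdot 878 - 1431 = 1532988 - 1431 = 1531557$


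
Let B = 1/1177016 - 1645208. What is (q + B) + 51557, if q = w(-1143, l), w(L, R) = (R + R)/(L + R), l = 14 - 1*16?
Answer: -2147736865892111/1347683320 ≈ -1.5937e+6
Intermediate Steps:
l = -2 (l = 14 - 16 = -2)
w(L, R) = 2*R/(L + R) (w(L, R) = (2*R)/(L + R) = 2*R/(L + R))
q = 4/1145 (q = 2*(-2)/(-1143 - 2) = 2*(-2)/(-1145) = 2*(-2)*(-1/1145) = 4/1145 ≈ 0.0034935)
B = -1936436139327/1177016 (B = 1/1177016 - 1645208 = -1936436139327/1177016 ≈ -1.6452e+6)
(q + B) + 51557 = (4/1145 - 1936436139327/1177016) + 51557 = -2217219374821351/1347683320 + 51557 = -2147736865892111/1347683320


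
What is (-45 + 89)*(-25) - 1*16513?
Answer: -17613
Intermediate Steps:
(-45 + 89)*(-25) - 1*16513 = 44*(-25) - 16513 = -1100 - 16513 = -17613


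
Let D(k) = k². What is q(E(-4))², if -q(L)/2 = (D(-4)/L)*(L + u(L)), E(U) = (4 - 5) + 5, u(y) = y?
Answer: 4096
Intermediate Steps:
E(U) = 4 (E(U) = -1 + 5 = 4)
q(L) = -64 (q(L) = -2*(-4)²/L*(L + L) = -2*16/L*2*L = -2*32 = -64)
q(E(-4))² = (-64)² = 4096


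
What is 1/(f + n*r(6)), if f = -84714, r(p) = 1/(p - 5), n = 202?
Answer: -1/84512 ≈ -1.1833e-5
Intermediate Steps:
r(p) = 1/(-5 + p)
1/(f + n*r(6)) = 1/(-84714 + 202/(-5 + 6)) = 1/(-84714 + 202/1) = 1/(-84714 + 202*1) = 1/(-84714 + 202) = 1/(-84512) = -1/84512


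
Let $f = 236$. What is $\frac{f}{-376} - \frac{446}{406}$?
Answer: $- \frac{32939}{19082} \approx -1.7262$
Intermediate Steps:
$\frac{f}{-376} - \frac{446}{406} = \frac{236}{-376} - \frac{446}{406} = 236 \left(- \frac{1}{376}\right) - \frac{223}{203} = - \frac{59}{94} - \frac{223}{203} = - \frac{32939}{19082}$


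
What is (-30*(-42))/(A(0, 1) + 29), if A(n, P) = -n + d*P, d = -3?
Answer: 630/13 ≈ 48.462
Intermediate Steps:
A(n, P) = -n - 3*P
(-30*(-42))/(A(0, 1) + 29) = (-30*(-42))/((-1*0 - 3*1) + 29) = 1260/((0 - 3) + 29) = 1260/(-3 + 29) = 1260/26 = 1260*(1/26) = 630/13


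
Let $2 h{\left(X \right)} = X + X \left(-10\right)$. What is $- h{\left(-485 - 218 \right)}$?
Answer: $- \frac{6327}{2} \approx -3163.5$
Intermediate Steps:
$h{\left(X \right)} = - \frac{9 X}{2}$ ($h{\left(X \right)} = \frac{X + X \left(-10\right)}{2} = \frac{X - 10 X}{2} = \frac{\left(-9\right) X}{2} = - \frac{9 X}{2}$)
$- h{\left(-485 - 218 \right)} = - \frac{\left(-9\right) \left(-485 - 218\right)}{2} = - \frac{\left(-9\right) \left(-703\right)}{2} = \left(-1\right) \frac{6327}{2} = - \frac{6327}{2}$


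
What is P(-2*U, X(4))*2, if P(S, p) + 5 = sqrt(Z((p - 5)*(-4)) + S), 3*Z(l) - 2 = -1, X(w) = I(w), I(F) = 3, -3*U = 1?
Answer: -8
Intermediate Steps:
U = -1/3 (U = -1/3*1 = -1/3 ≈ -0.33333)
X(w) = 3
Z(l) = 1/3 (Z(l) = 2/3 + (1/3)*(-1) = 2/3 - 1/3 = 1/3)
P(S, p) = -5 + sqrt(1/3 + S)
P(-2*U, X(4))*2 = (-5 + sqrt(3 + 9*(-2*(-1/3)))/3)*2 = (-5 + sqrt(3 + 9*(2/3))/3)*2 = (-5 + sqrt(3 + 6)/3)*2 = (-5 + sqrt(9)/3)*2 = (-5 + (1/3)*3)*2 = (-5 + 1)*2 = -4*2 = -8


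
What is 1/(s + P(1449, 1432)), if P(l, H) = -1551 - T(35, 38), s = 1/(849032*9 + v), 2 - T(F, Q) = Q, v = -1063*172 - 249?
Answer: -7458203/11299177544 ≈ -0.00066007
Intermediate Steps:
v = -183085 (v = -182836 - 249 = -183085)
T(F, Q) = 2 - Q
s = 1/7458203 (s = 1/(849032*9 - 183085) = 1/(7641288 - 183085) = 1/7458203 ≈ 1.3408e-7)
P(l, H) = -1515 (P(l, H) = -1551 - (2 - 1*38) = -1551 - (2 - 38) = -1551 - 1*(-36) = -1551 + 36 = -1515)
1/(s + P(1449, 1432)) = 1/(1/7458203 - 1515) = 1/(-11299177544/7458203) = -7458203/11299177544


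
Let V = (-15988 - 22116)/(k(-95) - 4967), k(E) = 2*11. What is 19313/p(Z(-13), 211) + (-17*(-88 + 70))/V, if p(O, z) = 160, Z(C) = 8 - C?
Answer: 122251219/762080 ≈ 160.42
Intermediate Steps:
k(E) = 22
V = 38104/4945 (V = (-15988 - 22116)/(22 - 4967) = -38104/(-4945) = -38104*(-1/4945) = 38104/4945 ≈ 7.7056)
19313/p(Z(-13), 211) + (-17*(-88 + 70))/V = 19313/160 + (-17*(-88 + 70))/(38104/4945) = 19313*(1/160) - 17*(-18)*(4945/38104) = 19313/160 + 306*(4945/38104) = 19313/160 + 756585/19052 = 122251219/762080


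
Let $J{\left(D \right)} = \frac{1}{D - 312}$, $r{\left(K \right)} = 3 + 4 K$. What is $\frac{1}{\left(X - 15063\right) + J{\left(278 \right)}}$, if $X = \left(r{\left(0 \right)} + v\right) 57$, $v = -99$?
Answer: $- \frac{34}{698191} \approx -4.8697 \cdot 10^{-5}$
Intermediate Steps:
$J{\left(D \right)} = \frac{1}{-312 + D}$
$X = -5472$ ($X = \left(\left(3 + 4 \cdot 0\right) - 99\right) 57 = \left(\left(3 + 0\right) - 99\right) 57 = \left(3 - 99\right) 57 = \left(-96\right) 57 = -5472$)
$\frac{1}{\left(X - 15063\right) + J{\left(278 \right)}} = \frac{1}{\left(-5472 - 15063\right) + \frac{1}{-312 + 278}} = \frac{1}{\left(-5472 - 15063\right) + \frac{1}{-34}} = \frac{1}{-20535 - \frac{1}{34}} = \frac{1}{- \frac{698191}{34}} = - \frac{34}{698191}$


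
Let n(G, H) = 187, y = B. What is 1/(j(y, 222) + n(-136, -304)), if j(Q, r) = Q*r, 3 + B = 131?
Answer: 1/28603 ≈ 3.4961e-5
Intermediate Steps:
B = 128 (B = -3 + 131 = 128)
y = 128
1/(j(y, 222) + n(-136, -304)) = 1/(128*222 + 187) = 1/(28416 + 187) = 1/28603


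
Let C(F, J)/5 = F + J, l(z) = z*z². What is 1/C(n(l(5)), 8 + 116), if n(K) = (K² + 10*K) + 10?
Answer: 1/85045 ≈ 1.1758e-5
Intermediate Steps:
l(z) = z³
n(K) = 10 + K² + 10*K
C(F, J) = 5*F + 5*J (C(F, J) = 5*(F + J) = 5*F + 5*J)
1/C(n(l(5)), 8 + 116) = 1/(5*(10 + (5³)² + 10*5³) + 5*(8 + 116)) = 1/(5*(10 + 125² + 10*125) + 5*124) = 1/(5*(10 + 15625 + 1250) + 620) = 1/(5*16885 + 620) = 1/(84425 + 620) = 1/85045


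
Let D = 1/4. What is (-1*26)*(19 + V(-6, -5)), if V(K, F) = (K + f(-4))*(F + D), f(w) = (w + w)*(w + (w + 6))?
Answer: 741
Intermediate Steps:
f(w) = 2*w*(6 + 2*w) (f(w) = (2*w)*(w + (6 + w)) = (2*w)*(6 + 2*w) = 2*w*(6 + 2*w))
D = ¼ (D = 1*(¼) = ¼ ≈ 0.25000)
V(K, F) = (16 + K)*(¼ + F) (V(K, F) = (K + 4*(-4)*(3 - 4))*(F + ¼) = (K + 4*(-4)*(-1))*(¼ + F) = (K + 16)*(¼ + F) = (16 + K)*(¼ + F))
(-1*26)*(19 + V(-6, -5)) = (-1*26)*(19 + (4 + 16*(-5) + (¼)*(-6) - 5*(-6))) = -26*(19 + (4 - 80 - 3/2 + 30)) = -26*(19 - 95/2) = -26*(-57/2) = 741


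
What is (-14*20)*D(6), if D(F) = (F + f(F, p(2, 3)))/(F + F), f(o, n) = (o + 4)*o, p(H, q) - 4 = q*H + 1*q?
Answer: -1540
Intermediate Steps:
p(H, q) = 4 + q + H*q (p(H, q) = 4 + (q*H + 1*q) = 4 + (H*q + q) = 4 + (q + H*q) = 4 + q + H*q)
f(o, n) = o*(4 + o) (f(o, n) = (4 + o)*o = o*(4 + o))
D(F) = (F + F*(4 + F))/(2*F) (D(F) = (F + F*(4 + F))/(F + F) = (F + F*(4 + F))/((2*F)) = (F + F*(4 + F))*(1/(2*F)) = (F + F*(4 + F))/(2*F))
(-14*20)*D(6) = (-14*20)*(5/2 + (½)*6) = -280*(5/2 + 3) = -280*11/2 = -1540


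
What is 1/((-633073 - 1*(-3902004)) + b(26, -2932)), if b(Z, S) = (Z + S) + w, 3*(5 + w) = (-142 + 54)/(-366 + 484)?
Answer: 177/578085496 ≈ 3.0618e-7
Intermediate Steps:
w = -929/177 (w = -5 + ((-142 + 54)/(-366 + 484))/3 = -5 + (-88/118)/3 = -5 + (-88*1/118)/3 = -5 + (⅓)*(-44/59) = -5 - 44/177 = -929/177 ≈ -5.2486)
b(Z, S) = -929/177 + S + Z (b(Z, S) = (Z + S) - 929/177 = (S + Z) - 929/177 = -929/177 + S + Z)
1/((-633073 - 1*(-3902004)) + b(26, -2932)) = 1/((-633073 - 1*(-3902004)) + (-929/177 - 2932 + 26)) = 1/((-633073 + 3902004) - 515291/177) = 1/(3268931 - 515291/177) = 1/(578085496/177) = 177/578085496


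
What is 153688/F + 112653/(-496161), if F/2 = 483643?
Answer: -1817426555/26662754947 ≈ -0.068164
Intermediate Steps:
F = 967286 (F = 2*483643 = 967286)
153688/F + 112653/(-496161) = 153688/967286 + 112653/(-496161) = 153688*(1/967286) + 112653*(-1/496161) = 76844/483643 - 12517/55129 = -1817426555/26662754947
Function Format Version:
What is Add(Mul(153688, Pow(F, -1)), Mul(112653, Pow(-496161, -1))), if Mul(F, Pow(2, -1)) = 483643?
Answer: Rational(-1817426555, 26662754947) ≈ -0.068164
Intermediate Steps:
F = 967286 (F = Mul(2, 483643) = 967286)
Add(Mul(153688, Pow(F, -1)), Mul(112653, Pow(-496161, -1))) = Add(Mul(153688, Pow(967286, -1)), Mul(112653, Pow(-496161, -1))) = Add(Mul(153688, Rational(1, 967286)), Mul(112653, Rational(-1, 496161))) = Add(Rational(76844, 483643), Rational(-12517, 55129)) = Rational(-1817426555, 26662754947)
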